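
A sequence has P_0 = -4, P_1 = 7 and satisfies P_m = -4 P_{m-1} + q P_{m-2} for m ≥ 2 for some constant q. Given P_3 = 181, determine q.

3

P_2 = -28 - 4q
P_3 = 112 + 23q
So 112 + 23q = 181, giving q = 3.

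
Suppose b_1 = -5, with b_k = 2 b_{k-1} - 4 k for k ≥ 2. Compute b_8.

b_2 = 2(-5) - 8 = -18
b_3 = 2(-18) - 12 = -48
b_4 = 2(-48) - 16 = -112
b_5 = 2(-112) - 20 = -244
b_6 = 2(-244) - 24 = -512
b_7 = 2(-512) - 28 = -1052
b_8 = 2(-1052) - 32 = -2136

-2136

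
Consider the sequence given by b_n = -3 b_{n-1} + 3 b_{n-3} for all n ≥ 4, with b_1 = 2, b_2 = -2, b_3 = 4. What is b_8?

b_4 = -3*4 + 3*2 = -6
b_5 = -3*(-6) + 3*(-2) = 12
b_6 = -3*12 + 3*4 = -24
b_7 = -3*(-24) + 3*(-6) = 54
b_8 = -3*54 + 3*12 = -126

-126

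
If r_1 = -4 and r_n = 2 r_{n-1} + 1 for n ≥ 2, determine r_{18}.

The fixed point is 1/(1 - 2) = -1, so r_n + 1 = 2(r_{n-1} + 1).
Hence r_n = -3·2^{n-1} - 1.
r_{18} = -3·2^{17} - 1 = -3·131072 - 1 = -393217.

-393217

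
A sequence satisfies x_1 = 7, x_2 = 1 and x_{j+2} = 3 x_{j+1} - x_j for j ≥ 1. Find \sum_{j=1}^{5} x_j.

x_3 = 3*1 - 7 = -4
x_4 = 3*(-4) - 1 = -13
x_5 = 3*(-13) - (-4) = -35
Sum = 7 + 1 + (-4) + (-13) + (-35) = -44

-44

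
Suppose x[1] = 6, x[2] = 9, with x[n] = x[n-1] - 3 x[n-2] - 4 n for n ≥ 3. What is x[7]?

x[3] = 9 - 3·6 - 12 = -21
x[4] = (-21) - 3·9 - 16 = -64
x[5] = (-64) - 3·(-21) - 20 = -21
x[6] = (-21) - 3·(-64) - 24 = 147
x[7] = 147 - 3·(-21) - 28 = 182

182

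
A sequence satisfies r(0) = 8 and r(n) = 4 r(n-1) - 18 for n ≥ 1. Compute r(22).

35184372088838

The fixed point is -18/(1 - 4) = 6, so r(n) - 6 = 4(r(n-1) - 6).
Hence r(n) = 2·4^n + 6.
r(22) = 2·4^{22} + 6 = 2·17592186044416 + 6 = 35184372088838.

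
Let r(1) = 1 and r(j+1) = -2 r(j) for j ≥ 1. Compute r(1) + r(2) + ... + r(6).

-21

r(2) = -2*1 = -2
r(3) = -2*(-2) = 4
r(4) = -2*4 = -8
r(5) = -2*(-8) = 16
r(6) = -2*16 = -32
Sum = 1 + (-2) + 4 + (-8) + 16 + (-32) = -21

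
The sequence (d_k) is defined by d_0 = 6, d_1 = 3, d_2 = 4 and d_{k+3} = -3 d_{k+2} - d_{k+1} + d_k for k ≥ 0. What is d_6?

160

d_3 = -3(4) - 3 + 6 = -9
d_4 = -3(-9) - 4 + 3 = 26
d_5 = -3(26) - (-9) + 4 = -65
d_6 = -3(-65) - 26 + (-9) = 160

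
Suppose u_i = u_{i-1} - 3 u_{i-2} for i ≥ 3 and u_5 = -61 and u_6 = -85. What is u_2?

5

Rearranging, u_{i-2} = (u_i - u_{i-1}) / -3.
u_4 = (-85 - (-61)) / -3 = -24/-3 = 8
u_3 = (-61 - 8) / -3 = -69/-3 = 23
u_2 = (8 - 23) / -3 = -15/-3 = 5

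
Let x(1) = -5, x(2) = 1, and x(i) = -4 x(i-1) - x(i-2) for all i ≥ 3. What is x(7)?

265

x(3) = -4*1 - (-5) = 1
x(4) = -4*1 - 1 = -5
x(5) = -4*(-5) - 1 = 19
x(6) = -4*19 - (-5) = -71
x(7) = -4*(-71) - 19 = 265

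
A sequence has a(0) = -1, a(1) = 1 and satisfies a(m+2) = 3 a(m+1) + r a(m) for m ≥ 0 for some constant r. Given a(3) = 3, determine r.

3

a(2) = 3 - r
a(3) = 9 - 2r
So 9 - 2r = 3, giving r = 3.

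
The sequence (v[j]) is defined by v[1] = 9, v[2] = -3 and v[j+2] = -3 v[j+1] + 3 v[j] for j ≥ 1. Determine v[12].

v[3] = -3(-3) + 3(9) = 36
v[4] = -3(36) + 3(-3) = -117
v[5] = -3(-117) + 3(36) = 459
v[6] = -3(459) + 3(-117) = -1728
v[7] = -3(-1728) + 3(459) = 6561
v[8] = -3(6561) + 3(-1728) = -24867
v[9] = -3(-24867) + 3(6561) = 94284
v[10] = -3(94284) + 3(-24867) = -357453
v[11] = -3(-357453) + 3(94284) = 1355211
v[12] = -3(1355211) + 3(-357453) = -5137992

-5137992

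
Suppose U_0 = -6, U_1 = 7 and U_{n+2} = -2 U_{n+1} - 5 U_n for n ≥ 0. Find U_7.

U_2 = -2(7) - 5(-6) = 16
U_3 = -2(16) - 5(7) = -67
U_4 = -2(-67) - 5(16) = 54
U_5 = -2(54) - 5(-67) = 227
U_6 = -2(227) - 5(54) = -724
U_7 = -2(-724) - 5(227) = 313

313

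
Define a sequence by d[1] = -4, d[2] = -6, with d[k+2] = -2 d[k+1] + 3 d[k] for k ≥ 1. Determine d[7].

360

d[3] = -2*(-6) + 3*(-4) = 0
d[4] = -2*0 + 3*(-6) = -18
d[5] = -2*(-18) + 3*0 = 36
d[6] = -2*36 + 3*(-18) = -126
d[7] = -2*(-126) + 3*36 = 360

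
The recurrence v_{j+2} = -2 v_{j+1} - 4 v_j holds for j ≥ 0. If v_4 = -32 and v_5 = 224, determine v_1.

Rearranging, v_{j-2} = (v_j + 2 v_{j-1}) / -4.
v_3 = (224 + 2(-32)) / -4 = 160/-4 = -40
v_2 = (-32 + 2(-40)) / -4 = -112/-4 = 28
v_1 = (-40 + 2(28)) / -4 = 16/-4 = -4

-4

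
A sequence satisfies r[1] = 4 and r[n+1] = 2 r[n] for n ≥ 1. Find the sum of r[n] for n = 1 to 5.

124

r[2] = 2*4 = 8
r[3] = 2*8 = 16
r[4] = 2*16 = 32
r[5] = 2*32 = 64
Sum = 4 + 8 + 16 + 32 + 64 = 124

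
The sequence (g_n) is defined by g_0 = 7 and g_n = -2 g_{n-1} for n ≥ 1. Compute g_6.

448

g_1 = -2(7) = -14
g_2 = -2(-14) = 28
g_3 = -2(28) = -56
g_4 = -2(-56) = 112
g_5 = -2(112) = -224
g_6 = -2(-224) = 448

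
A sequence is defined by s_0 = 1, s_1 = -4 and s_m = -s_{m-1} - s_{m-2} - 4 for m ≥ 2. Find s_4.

-4

s_2 = -(-4) - 1 - 4 = -1
s_3 = -(-1) - (-4) - 4 = 1
s_4 = -1 - (-1) - 4 = -4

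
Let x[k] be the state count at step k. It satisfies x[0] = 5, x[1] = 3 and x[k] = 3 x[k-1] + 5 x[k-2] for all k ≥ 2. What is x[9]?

666153

x[2] = 3(3) + 5(5) = 34
x[3] = 3(34) + 5(3) = 117
x[4] = 3(117) + 5(34) = 521
x[5] = 3(521) + 5(117) = 2148
x[6] = 3(2148) + 5(521) = 9049
x[7] = 3(9049) + 5(2148) = 37887
x[8] = 3(37887) + 5(9049) = 158906
x[9] = 3(158906) + 5(37887) = 666153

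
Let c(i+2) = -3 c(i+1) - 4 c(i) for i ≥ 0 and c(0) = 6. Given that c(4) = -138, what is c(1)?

Let c(1) = y.
c(2) = -24 - 3y
c(3) = 72 + 5y
c(4) = -120 - 3y
So -120 - 3y = -138, giving y = 6.

6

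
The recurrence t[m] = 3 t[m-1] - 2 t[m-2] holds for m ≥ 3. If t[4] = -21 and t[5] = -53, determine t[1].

7

Rearranging, t[m-2] = (t[m] - 3 t[m-1]) / -2.
t[3] = (-53 - 3(-21)) / -2 = 10/-2 = -5
t[2] = (-21 - 3(-5)) / -2 = -6/-2 = 3
t[1] = (-5 - 3(3)) / -2 = -14/-2 = 7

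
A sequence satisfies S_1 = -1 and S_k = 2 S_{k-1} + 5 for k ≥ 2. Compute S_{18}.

The fixed point is 5/(1 - 2) = -5, so S_k + 5 = 2(S_{k-1} + 5).
Hence S_k = 4·2^{k-1} - 5.
S_{18} = 4·2^{17} - 5 = 4·131072 - 5 = 524283.

524283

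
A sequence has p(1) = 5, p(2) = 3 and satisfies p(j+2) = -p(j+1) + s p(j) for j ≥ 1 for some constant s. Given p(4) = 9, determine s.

-3

p(3) = -3 + 5s
p(4) = 3 - 2s
So 3 - 2s = 9, giving s = -3.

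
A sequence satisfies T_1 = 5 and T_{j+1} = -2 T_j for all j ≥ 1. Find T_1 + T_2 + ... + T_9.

T_2 = -2·5 = -10
T_3 = -2·(-10) = 20
T_4 = -2·20 = -40
T_5 = -2·(-40) = 80
T_6 = -2·80 = -160
T_7 = -2·(-160) = 320
T_8 = -2·320 = -640
T_9 = -2·(-640) = 1280
Sum = 5 + (-10) + 20 + (-40) + 80 + (-160) + 320 + (-640) + 1280 = 855

855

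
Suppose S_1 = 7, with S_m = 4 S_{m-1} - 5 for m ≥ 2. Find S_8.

S_2 = 4·7 - 5 = 23
S_3 = 4·23 - 5 = 87
S_4 = 4·87 - 5 = 343
S_5 = 4·343 - 5 = 1367
S_6 = 4·1367 - 5 = 5463
S_7 = 4·5463 - 5 = 21847
S_8 = 4·21847 - 5 = 87383

87383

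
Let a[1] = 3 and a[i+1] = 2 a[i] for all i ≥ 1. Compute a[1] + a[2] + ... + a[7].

a[2] = 2·3 = 6
a[3] = 2·6 = 12
a[4] = 2·12 = 24
a[5] = 2·24 = 48
a[6] = 2·48 = 96
a[7] = 2·96 = 192
Sum = 3 + 6 + 12 + 24 + 48 + 96 + 192 = 381

381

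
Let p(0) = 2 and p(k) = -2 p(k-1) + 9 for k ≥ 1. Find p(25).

33554435

The fixed point is 9/(1 + 2) = 3, so p(k) - 3 = -2(p(k-1) - 3).
Hence p(k) = -1·(-2)^k + 3.
p(25) = -1·(-2)^{25} + 3 = -1·-33554432 + 3 = 33554435.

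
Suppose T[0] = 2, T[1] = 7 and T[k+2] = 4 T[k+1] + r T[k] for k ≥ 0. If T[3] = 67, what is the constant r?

T[2] = 28 + 2r
T[3] = 112 + 15r
So 112 + 15r = 67, giving r = -3.

-3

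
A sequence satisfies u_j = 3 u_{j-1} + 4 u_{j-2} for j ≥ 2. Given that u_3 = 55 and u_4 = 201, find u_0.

-3

Rearranging, u_{j-2} = (u_j - 3 u_{j-1}) / 4.
u_2 = (201 - 3·55) / 4 = 36/4 = 9
u_1 = (55 - 3·9) / 4 = 28/4 = 7
u_0 = (9 - 3·7) / 4 = -12/4 = -3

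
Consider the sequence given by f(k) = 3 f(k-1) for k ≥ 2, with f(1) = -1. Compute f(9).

f(2) = 3(-1) = -3
f(3) = 3(-3) = -9
f(4) = 3(-9) = -27
f(5) = 3(-27) = -81
f(6) = 3(-81) = -243
f(7) = 3(-243) = -729
f(8) = 3(-729) = -2187
f(9) = 3(-2187) = -6561

-6561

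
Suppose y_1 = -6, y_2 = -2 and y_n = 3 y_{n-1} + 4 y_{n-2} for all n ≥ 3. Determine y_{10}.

y_3 = 3·(-2) + 4·(-6) = -30
y_4 = 3·(-30) + 4·(-2) = -98
y_5 = 3·(-98) + 4·(-30) = -414
y_6 = 3·(-414) + 4·(-98) = -1634
y_7 = 3·(-1634) + 4·(-414) = -6558
y_8 = 3·(-6558) + 4·(-1634) = -26210
y_9 = 3·(-26210) + 4·(-6558) = -104862
y_{10} = 3·(-104862) + 4·(-26210) = -419426

-419426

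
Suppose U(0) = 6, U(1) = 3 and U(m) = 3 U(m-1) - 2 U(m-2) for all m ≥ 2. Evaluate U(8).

-759

U(2) = 3·3 - 2·6 = -3
U(3) = 3·(-3) - 2·3 = -15
U(4) = 3·(-15) - 2·(-3) = -39
U(5) = 3·(-39) - 2·(-15) = -87
U(6) = 3·(-87) - 2·(-39) = -183
U(7) = 3·(-183) - 2·(-87) = -375
U(8) = 3·(-375) - 2·(-183) = -759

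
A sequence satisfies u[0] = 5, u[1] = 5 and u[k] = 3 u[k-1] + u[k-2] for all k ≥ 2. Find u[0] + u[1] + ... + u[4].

310

u[2] = 3*5 + 5 = 20
u[3] = 3*20 + 5 = 65
u[4] = 3*65 + 20 = 215
Sum = 5 + 5 + 20 + 65 + 215 = 310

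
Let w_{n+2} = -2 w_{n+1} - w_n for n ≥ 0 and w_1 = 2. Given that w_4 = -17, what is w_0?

Let w_0 = v.
w_2 = -4 - v
w_3 = 6 + 2v
w_4 = -8 - 3v
So -8 - 3v = -17, giving v = 3.

3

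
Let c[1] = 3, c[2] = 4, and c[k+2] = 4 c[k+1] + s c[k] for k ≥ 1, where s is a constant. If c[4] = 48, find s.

c[3] = 16 + 3s
c[4] = 64 + 16s
So 64 + 16s = 48, giving s = -1.

-1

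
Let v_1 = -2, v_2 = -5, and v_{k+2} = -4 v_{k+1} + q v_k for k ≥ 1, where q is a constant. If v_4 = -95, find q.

v_3 = 20 - 2q
v_4 = -80 + 3q
So -80 + 3q = -95, giving q = -5.

-5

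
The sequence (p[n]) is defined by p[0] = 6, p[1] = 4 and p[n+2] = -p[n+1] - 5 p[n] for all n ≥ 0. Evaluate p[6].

-554

p[2] = -4 - 5·6 = -34
p[3] = -(-34) - 5·4 = 14
p[4] = -14 - 5·(-34) = 156
p[5] = -156 - 5·14 = -226
p[6] = -(-226) - 5·156 = -554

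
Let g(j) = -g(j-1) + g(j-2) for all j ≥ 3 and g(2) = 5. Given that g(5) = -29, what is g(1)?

Let g(1) = z.
g(3) = -5 + z
g(4) = 10 - z
g(5) = -15 + 2z
So -15 + 2z = -29, giving z = -7.

-7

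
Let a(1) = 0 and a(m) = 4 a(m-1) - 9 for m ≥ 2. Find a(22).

The fixed point is -9/(1 - 4) = 3, so a(m) - 3 = 4(a(m-1) - 3).
Hence a(m) = -3·4^{m-1} + 3.
a(22) = -3·4^{21} + 3 = -3·4398046511104 + 3 = -13194139533309.

-13194139533309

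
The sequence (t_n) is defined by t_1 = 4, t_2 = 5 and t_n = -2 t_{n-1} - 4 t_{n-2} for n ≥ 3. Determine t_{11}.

t_3 = -2(5) - 4(4) = -26
t_4 = -2(-26) - 4(5) = 32
t_5 = -2(32) - 4(-26) = 40
t_6 = -2(40) - 4(32) = -208
t_7 = -2(-208) - 4(40) = 256
t_8 = -2(256) - 4(-208) = 320
t_9 = -2(320) - 4(256) = -1664
t_{10} = -2(-1664) - 4(320) = 2048
t_{11} = -2(2048) - 4(-1664) = 2560

2560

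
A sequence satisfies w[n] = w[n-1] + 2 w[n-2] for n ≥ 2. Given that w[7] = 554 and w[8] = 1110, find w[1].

8

Rearranging, w[n-2] = (w[n] - w[n-1]) / 2.
w[6] = (1110 - 554) / 2 = 556/2 = 278
w[5] = (554 - 278) / 2 = 276/2 = 138
w[4] = (278 - 138) / 2 = 140/2 = 70
w[3] = (138 - 70) / 2 = 68/2 = 34
w[2] = (70 - 34) / 2 = 36/2 = 18
w[1] = (34 - 18) / 2 = 16/2 = 8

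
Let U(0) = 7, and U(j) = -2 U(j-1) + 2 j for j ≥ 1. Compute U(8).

1684

U(1) = -2*7 + 2 = -12
U(2) = -2*(-12) + 4 = 28
U(3) = -2*28 + 6 = -50
U(4) = -2*(-50) + 8 = 108
U(5) = -2*108 + 10 = -206
U(6) = -2*(-206) + 12 = 424
U(7) = -2*424 + 14 = -834
U(8) = -2*(-834) + 16 = 1684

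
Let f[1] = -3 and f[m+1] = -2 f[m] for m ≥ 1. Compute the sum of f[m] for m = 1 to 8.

f[2] = -2*(-3) = 6
f[3] = -2*6 = -12
f[4] = -2*(-12) = 24
f[5] = -2*24 = -48
f[6] = -2*(-48) = 96
f[7] = -2*96 = -192
f[8] = -2*(-192) = 384
Sum = (-3) + 6 + (-12) + 24 + (-48) + 96 + (-192) + 384 = 255

255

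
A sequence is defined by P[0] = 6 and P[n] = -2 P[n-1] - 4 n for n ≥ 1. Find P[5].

P[1] = -2(6) - 4 = -16
P[2] = -2(-16) - 8 = 24
P[3] = -2(24) - 12 = -60
P[4] = -2(-60) - 16 = 104
P[5] = -2(104) - 20 = -228

-228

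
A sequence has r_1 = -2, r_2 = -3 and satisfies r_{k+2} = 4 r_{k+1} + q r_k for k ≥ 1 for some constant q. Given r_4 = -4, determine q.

-4

r_3 = -12 - 2q
r_4 = -48 - 11q
So -48 - 11q = -4, giving q = -4.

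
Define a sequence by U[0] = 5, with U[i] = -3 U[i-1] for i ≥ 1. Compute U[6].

U[1] = -3·5 = -15
U[2] = -3·(-15) = 45
U[3] = -3·45 = -135
U[4] = -3·(-135) = 405
U[5] = -3·405 = -1215
U[6] = -3·(-1215) = 3645

3645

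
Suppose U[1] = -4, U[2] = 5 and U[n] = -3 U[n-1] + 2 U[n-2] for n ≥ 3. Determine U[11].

-577139

U[3] = -3(5) + 2(-4) = -23
U[4] = -3(-23) + 2(5) = 79
U[5] = -3(79) + 2(-23) = -283
U[6] = -3(-283) + 2(79) = 1007
U[7] = -3(1007) + 2(-283) = -3587
U[8] = -3(-3587) + 2(1007) = 12775
U[9] = -3(12775) + 2(-3587) = -45499
U[10] = -3(-45499) + 2(12775) = 162047
U[11] = -3(162047) + 2(-45499) = -577139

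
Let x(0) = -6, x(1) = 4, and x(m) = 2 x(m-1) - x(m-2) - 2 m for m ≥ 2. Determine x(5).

-16

x(2) = 2(4) - (-6) - 4 = 10
x(3) = 2(10) - 4 - 6 = 10
x(4) = 2(10) - 10 - 8 = 2
x(5) = 2(2) - 10 - 10 = -16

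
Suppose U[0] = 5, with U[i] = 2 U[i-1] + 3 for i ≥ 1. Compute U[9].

4093

U[1] = 2(5) + 3 = 13
U[2] = 2(13) + 3 = 29
U[3] = 2(29) + 3 = 61
U[4] = 2(61) + 3 = 125
U[5] = 2(125) + 3 = 253
U[6] = 2(253) + 3 = 509
U[7] = 2(509) + 3 = 1021
U[8] = 2(1021) + 3 = 2045
U[9] = 2(2045) + 3 = 4093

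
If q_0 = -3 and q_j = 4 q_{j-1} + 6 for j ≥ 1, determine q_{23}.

The fixed point is 6/(1 - 4) = -2, so q_j + 2 = 4(q_{j-1} + 2).
Hence q_j = -1·4^j - 2.
q_{23} = -1·4^{23} - 2 = -1·70368744177664 - 2 = -70368744177666.

-70368744177666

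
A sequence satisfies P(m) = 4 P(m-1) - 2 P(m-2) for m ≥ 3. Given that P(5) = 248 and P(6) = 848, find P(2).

4

Rearranging, P(m-2) = (P(m) - 4 P(m-1)) / -2.
P(4) = (848 - 4·248) / -2 = -144/-2 = 72
P(3) = (248 - 4·72) / -2 = -40/-2 = 20
P(2) = (72 - 4·20) / -2 = -8/-2 = 4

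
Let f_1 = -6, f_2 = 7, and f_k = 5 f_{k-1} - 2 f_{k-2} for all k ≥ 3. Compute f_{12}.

f_3 = 5*7 - 2*(-6) = 47
f_4 = 5*47 - 2*7 = 221
f_5 = 5*221 - 2*47 = 1011
f_6 = 5*1011 - 2*221 = 4613
f_7 = 5*4613 - 2*1011 = 21043
f_8 = 5*21043 - 2*4613 = 95989
f_9 = 5*95989 - 2*21043 = 437859
f_{10} = 5*437859 - 2*95989 = 1997317
f_{11} = 5*1997317 - 2*437859 = 9110867
f_{12} = 5*9110867 - 2*1997317 = 41559701

41559701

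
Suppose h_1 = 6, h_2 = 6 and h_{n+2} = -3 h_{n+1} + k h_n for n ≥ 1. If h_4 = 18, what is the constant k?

3

h_3 = -18 + 6k
h_4 = 54 - 12k
So 54 - 12k = 18, giving k = 3.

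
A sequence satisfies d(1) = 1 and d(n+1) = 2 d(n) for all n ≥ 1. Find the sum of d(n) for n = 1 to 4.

15

d(2) = 2(1) = 2
d(3) = 2(2) = 4
d(4) = 2(4) = 8
Sum = 1 + 2 + 4 + 8 = 15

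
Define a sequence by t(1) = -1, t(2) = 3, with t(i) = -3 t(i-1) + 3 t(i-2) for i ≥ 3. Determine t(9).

-35316

t(3) = -3·3 + 3·(-1) = -12
t(4) = -3·(-12) + 3·3 = 45
t(5) = -3·45 + 3·(-12) = -171
t(6) = -3·(-171) + 3·45 = 648
t(7) = -3·648 + 3·(-171) = -2457
t(8) = -3·(-2457) + 3·648 = 9315
t(9) = -3·9315 + 3·(-2457) = -35316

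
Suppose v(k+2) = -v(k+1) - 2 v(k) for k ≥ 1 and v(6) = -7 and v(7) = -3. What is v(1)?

Rearranging, v(k-2) = (v(k) + v(k-1)) / -2.
v(5) = (-3 + (-7)) / -2 = -10/-2 = 5
v(4) = (-7 + 5) / -2 = -2/-2 = 1
v(3) = (5 + 1) / -2 = 6/-2 = -3
v(2) = (1 + (-3)) / -2 = -2/-2 = 1
v(1) = (-3 + 1) / -2 = -2/-2 = 1

1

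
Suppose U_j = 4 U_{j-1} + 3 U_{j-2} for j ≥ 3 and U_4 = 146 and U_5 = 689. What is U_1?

Rearranging, U_{j-2} = (U_j - 4 U_{j-1}) / 3.
U_3 = (689 - 4·146) / 3 = 105/3 = 35
U_2 = (146 - 4·35) / 3 = 6/3 = 2
U_1 = (35 - 4·2) / 3 = 27/3 = 9

9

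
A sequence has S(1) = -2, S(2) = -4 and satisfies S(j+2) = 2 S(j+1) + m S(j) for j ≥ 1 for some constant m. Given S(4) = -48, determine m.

S(3) = -8 - 2m
S(4) = -16 - 8m
So -16 - 8m = -48, giving m = 4.

4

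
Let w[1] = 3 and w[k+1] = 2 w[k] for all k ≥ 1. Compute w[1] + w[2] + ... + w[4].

w[2] = 2(3) = 6
w[3] = 2(6) = 12
w[4] = 2(12) = 24
Sum = 3 + 6 + 12 + 24 = 45

45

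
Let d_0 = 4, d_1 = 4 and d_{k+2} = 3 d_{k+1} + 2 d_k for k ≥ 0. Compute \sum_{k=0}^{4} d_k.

d_2 = 3(4) + 2(4) = 20
d_3 = 3(20) + 2(4) = 68
d_4 = 3(68) + 2(20) = 244
Sum = 4 + 4 + 20 + 68 + 244 = 340

340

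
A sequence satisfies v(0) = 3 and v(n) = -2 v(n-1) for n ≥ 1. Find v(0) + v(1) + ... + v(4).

v(1) = -2(3) = -6
v(2) = -2(-6) = 12
v(3) = -2(12) = -24
v(4) = -2(-24) = 48
Sum = 3 + (-6) + 12 + (-24) + 48 = 33

33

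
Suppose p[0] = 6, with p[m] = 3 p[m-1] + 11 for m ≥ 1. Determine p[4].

926

p[1] = 3*6 + 11 = 29
p[2] = 3*29 + 11 = 98
p[3] = 3*98 + 11 = 305
p[4] = 3*305 + 11 = 926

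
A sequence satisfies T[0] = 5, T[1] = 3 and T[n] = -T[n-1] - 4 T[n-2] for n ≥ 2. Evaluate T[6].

-199

T[2] = -3 - 4·5 = -23
T[3] = -(-23) - 4·3 = 11
T[4] = -11 - 4·(-23) = 81
T[5] = -81 - 4·11 = -125
T[6] = -(-125) - 4·81 = -199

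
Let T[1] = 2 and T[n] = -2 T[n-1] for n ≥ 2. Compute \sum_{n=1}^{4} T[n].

-10

T[2] = -2*2 = -4
T[3] = -2*(-4) = 8
T[4] = -2*8 = -16
Sum = 2 + (-4) + 8 + (-16) = -10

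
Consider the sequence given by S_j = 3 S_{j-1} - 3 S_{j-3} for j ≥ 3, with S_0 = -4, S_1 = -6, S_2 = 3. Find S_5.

234

S_3 = 3·3 - 3·(-4) = 21
S_4 = 3·21 - 3·(-6) = 81
S_5 = 3·81 - 3·3 = 234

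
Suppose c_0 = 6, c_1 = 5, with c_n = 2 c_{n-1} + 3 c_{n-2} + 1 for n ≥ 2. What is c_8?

18866

c_2 = 2·5 + 3·6 + 1 = 29
c_3 = 2·29 + 3·5 + 1 = 74
c_4 = 2·74 + 3·29 + 1 = 236
c_5 = 2·236 + 3·74 + 1 = 695
c_6 = 2·695 + 3·236 + 1 = 2099
c_7 = 2·2099 + 3·695 + 1 = 6284
c_8 = 2·6284 + 3·2099 + 1 = 18866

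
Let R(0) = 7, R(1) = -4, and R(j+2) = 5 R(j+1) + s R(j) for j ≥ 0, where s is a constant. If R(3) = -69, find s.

R(2) = -20 + 7s
R(3) = -100 + 31s
So -100 + 31s = -69, giving s = 1.

1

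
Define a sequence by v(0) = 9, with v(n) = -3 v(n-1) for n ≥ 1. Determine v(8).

59049

v(1) = -3*9 = -27
v(2) = -3*(-27) = 81
v(3) = -3*81 = -243
v(4) = -3*(-243) = 729
v(5) = -3*729 = -2187
v(6) = -3*(-2187) = 6561
v(7) = -3*6561 = -19683
v(8) = -3*(-19683) = 59049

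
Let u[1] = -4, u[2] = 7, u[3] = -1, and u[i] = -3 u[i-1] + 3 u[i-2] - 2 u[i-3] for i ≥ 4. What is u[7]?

u[4] = -3(-1) + 3(7) - 2(-4) = 32
u[5] = -3(32) + 3(-1) - 2(7) = -113
u[6] = -3(-113) + 3(32) - 2(-1) = 437
u[7] = -3(437) + 3(-113) - 2(32) = -1714

-1714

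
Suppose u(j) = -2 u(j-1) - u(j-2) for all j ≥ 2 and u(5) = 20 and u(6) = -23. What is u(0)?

Rearranging, u(j-2) = -(u(j) + 2 u(j-1)).
u(4) = -(-23 + 2·20) = -17
u(3) = -(20 + 2·(-17)) = 14
u(2) = -(-17 + 2·14) = -11
u(1) = -(14 + 2·(-11)) = 8
u(0) = -(-11 + 2·8) = -5

-5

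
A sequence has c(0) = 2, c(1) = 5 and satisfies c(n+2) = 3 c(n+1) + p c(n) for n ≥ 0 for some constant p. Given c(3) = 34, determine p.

-1

c(2) = 15 + 2p
c(3) = 45 + 11p
So 45 + 11p = 34, giving p = -1.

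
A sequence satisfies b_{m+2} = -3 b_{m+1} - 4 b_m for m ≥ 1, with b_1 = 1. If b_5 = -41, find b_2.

7

Let b_2 = z.
b_3 = -4 - 3z
b_4 = 12 + 5z
b_5 = -20 - 3z
So -20 - 3z = -41, giving z = 7.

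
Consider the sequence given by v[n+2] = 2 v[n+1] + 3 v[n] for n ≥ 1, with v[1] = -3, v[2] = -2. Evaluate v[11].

v[3] = 2(-2) + 3(-3) = -13
v[4] = 2(-13) + 3(-2) = -32
v[5] = 2(-32) + 3(-13) = -103
v[6] = 2(-103) + 3(-32) = -302
v[7] = 2(-302) + 3(-103) = -913
v[8] = 2(-913) + 3(-302) = -2732
v[9] = 2(-2732) + 3(-913) = -8203
v[10] = 2(-8203) + 3(-2732) = -24602
v[11] = 2(-24602) + 3(-8203) = -73813

-73813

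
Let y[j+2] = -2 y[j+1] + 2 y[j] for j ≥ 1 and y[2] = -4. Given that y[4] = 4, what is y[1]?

Let y[1] = w.
y[3] = 8 + 2w
y[4] = -24 - 4w
So -24 - 4w = 4, giving w = -7.

-7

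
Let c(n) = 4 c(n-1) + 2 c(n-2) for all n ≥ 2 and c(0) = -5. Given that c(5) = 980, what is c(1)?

5

Let c(1) = z.
c(2) = -10 + 4z
c(3) = -40 + 18z
c(4) = -180 + 80z
c(5) = -800 + 356z
So -800 + 356z = 980, giving z = 5.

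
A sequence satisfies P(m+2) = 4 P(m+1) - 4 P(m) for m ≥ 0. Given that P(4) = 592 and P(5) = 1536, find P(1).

8

Rearranging, P(m-2) = (P(m) - 4 P(m-1)) / -4.
P(3) = (1536 - 4(592)) / -4 = -832/-4 = 208
P(2) = (592 - 4(208)) / -4 = -240/-4 = 60
P(1) = (208 - 4(60)) / -4 = -32/-4 = 8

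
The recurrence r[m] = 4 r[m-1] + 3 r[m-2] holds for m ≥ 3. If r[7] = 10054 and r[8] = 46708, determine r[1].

2

Rearranging, r[m-2] = (r[m] - 4 r[m-1]) / 3.
r[6] = (46708 - 4*10054) / 3 = 6492/3 = 2164
r[5] = (10054 - 4*2164) / 3 = 1398/3 = 466
r[4] = (2164 - 4*466) / 3 = 300/3 = 100
r[3] = (466 - 4*100) / 3 = 66/3 = 22
r[2] = (100 - 4*22) / 3 = 12/3 = 4
r[1] = (22 - 4*4) / 3 = 6/3 = 2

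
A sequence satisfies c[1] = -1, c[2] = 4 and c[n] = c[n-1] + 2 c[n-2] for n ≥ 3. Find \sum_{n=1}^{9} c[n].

509

c[3] = 4 + 2*(-1) = 2
c[4] = 2 + 2*4 = 10
c[5] = 10 + 2*2 = 14
c[6] = 14 + 2*10 = 34
c[7] = 34 + 2*14 = 62
c[8] = 62 + 2*34 = 130
c[9] = 130 + 2*62 = 254
Sum = (-1) + 4 + 2 + 10 + 14 + 34 + 62 + 130 + 254 = 509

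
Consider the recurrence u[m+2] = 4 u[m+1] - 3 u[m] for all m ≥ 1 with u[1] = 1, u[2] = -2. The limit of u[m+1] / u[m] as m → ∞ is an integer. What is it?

The characteristic equation is r^2 - 4r + 3 = 0, which factors as (r - 3)(r - 1) = 0.
So the roots are 3 and 1. Since |3| > |1| and the coefficient of 3^m is non-zero, the ratio tends to 3.

3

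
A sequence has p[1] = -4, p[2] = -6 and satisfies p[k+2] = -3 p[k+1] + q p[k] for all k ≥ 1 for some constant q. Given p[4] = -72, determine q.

-3

p[3] = 18 - 4q
p[4] = -54 + 6q
So -54 + 6q = -72, giving q = -3.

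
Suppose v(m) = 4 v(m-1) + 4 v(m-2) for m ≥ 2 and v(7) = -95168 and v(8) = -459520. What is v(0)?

Rearranging, v(m-2) = (v(m) - 4 v(m-1)) / 4.
v(6) = (-459520 - 4(-95168)) / 4 = -78848/4 = -19712
v(5) = (-95168 - 4(-19712)) / 4 = -16320/4 = -4080
v(4) = (-19712 - 4(-4080)) / 4 = -3392/4 = -848
v(3) = (-4080 - 4(-848)) / 4 = -688/4 = -172
v(2) = (-848 - 4(-172)) / 4 = -160/4 = -40
v(1) = (-172 - 4(-40)) / 4 = -12/4 = -3
v(0) = (-40 - 4(-3)) / 4 = -28/4 = -7

-7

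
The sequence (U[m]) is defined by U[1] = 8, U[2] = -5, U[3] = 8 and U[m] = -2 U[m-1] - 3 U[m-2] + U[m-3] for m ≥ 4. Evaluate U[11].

U[4] = -2*8 - 3*(-5) + 8 = 7
U[5] = -2*7 - 3*8 + (-5) = -43
U[6] = -2*(-43) - 3*7 + 8 = 73
U[7] = -2*73 - 3*(-43) + 7 = -10
U[8] = -2*(-10) - 3*73 + (-43) = -242
U[9] = -2*(-242) - 3*(-10) + 73 = 587
U[10] = -2*587 - 3*(-242) + (-10) = -458
U[11] = -2*(-458) - 3*587 + (-242) = -1087

-1087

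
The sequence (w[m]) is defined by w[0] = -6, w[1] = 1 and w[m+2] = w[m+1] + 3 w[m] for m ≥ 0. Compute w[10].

w[2] = 1 + 3·(-6) = -17
w[3] = (-17) + 3·1 = -14
w[4] = (-14) + 3·(-17) = -65
w[5] = (-65) + 3·(-14) = -107
w[6] = (-107) + 3·(-65) = -302
w[7] = (-302) + 3·(-107) = -623
w[8] = (-623) + 3·(-302) = -1529
w[9] = (-1529) + 3·(-623) = -3398
w[10] = (-3398) + 3·(-1529) = -7985

-7985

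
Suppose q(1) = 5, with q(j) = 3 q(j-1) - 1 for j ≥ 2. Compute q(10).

q(2) = 3·5 - 1 = 14
q(3) = 3·14 - 1 = 41
q(4) = 3·41 - 1 = 122
q(5) = 3·122 - 1 = 365
q(6) = 3·365 - 1 = 1094
q(7) = 3·1094 - 1 = 3281
q(8) = 3·3281 - 1 = 9842
q(9) = 3·9842 - 1 = 29525
q(10) = 3·29525 - 1 = 88574

88574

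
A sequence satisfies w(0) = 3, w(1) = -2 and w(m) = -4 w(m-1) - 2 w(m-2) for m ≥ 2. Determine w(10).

w(2) = -4*(-2) - 2*3 = 2
w(3) = -4*2 - 2*(-2) = -4
w(4) = -4*(-4) - 2*2 = 12
w(5) = -4*12 - 2*(-4) = -40
w(6) = -4*(-40) - 2*12 = 136
w(7) = -4*136 - 2*(-40) = -464
w(8) = -4*(-464) - 2*136 = 1584
w(9) = -4*1584 - 2*(-464) = -5408
w(10) = -4*(-5408) - 2*1584 = 18464

18464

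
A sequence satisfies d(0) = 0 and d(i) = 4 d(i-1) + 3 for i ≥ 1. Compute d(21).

The fixed point is 3/(1 - 4) = -1, so d(i) + 1 = 4(d(i-1) + 1).
Hence d(i) = 1·4^i - 1.
d(21) = 1·4^{21} - 1 = 1·4398046511104 - 1 = 4398046511103.

4398046511103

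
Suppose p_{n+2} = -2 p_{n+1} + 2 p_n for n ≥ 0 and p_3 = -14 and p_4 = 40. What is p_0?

Rearranging, p_{n-2} = (p_n + 2 p_{n-1}) / 2.
p_2 = (40 + 2·(-14)) / 2 = 12/2 = 6
p_1 = (-14 + 2·6) / 2 = -2/2 = -1
p_0 = (6 + 2·(-1)) / 2 = 4/2 = 2

2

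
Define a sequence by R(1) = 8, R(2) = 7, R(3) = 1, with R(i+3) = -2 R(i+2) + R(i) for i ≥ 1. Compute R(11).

R(4) = -2·1 + 8 = 6
R(5) = -2·6 + 7 = -5
R(6) = -2·(-5) + 1 = 11
R(7) = -2·11 + 6 = -16
R(8) = -2·(-16) + (-5) = 27
R(9) = -2·27 + 11 = -43
R(10) = -2·(-43) + (-16) = 70
R(11) = -2·70 + 27 = -113

-113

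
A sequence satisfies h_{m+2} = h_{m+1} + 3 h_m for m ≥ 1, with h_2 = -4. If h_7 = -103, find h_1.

1

Let h_1 = z.
h_3 = -4 + 3z
h_4 = -16 + 3z
h_5 = -28 + 12z
h_6 = -76 + 21z
h_7 = -160 + 57z
So -160 + 57z = -103, giving z = 1.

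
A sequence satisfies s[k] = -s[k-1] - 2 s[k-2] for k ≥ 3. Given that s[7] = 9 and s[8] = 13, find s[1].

2

Rearranging, s[k-2] = (s[k] + s[k-1]) / -2.
s[6] = (13 + 9) / -2 = 22/-2 = -11
s[5] = (9 + (-11)) / -2 = -2/-2 = 1
s[4] = (-11 + 1) / -2 = -10/-2 = 5
s[3] = (1 + 5) / -2 = 6/-2 = -3
s[2] = (5 + (-3)) / -2 = 2/-2 = -1
s[1] = (-3 + (-1)) / -2 = -4/-2 = 2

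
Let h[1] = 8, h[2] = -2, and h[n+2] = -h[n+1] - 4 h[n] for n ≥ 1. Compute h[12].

h[3] = -(-2) - 4*8 = -30
h[4] = -(-30) - 4*(-2) = 38
h[5] = -38 - 4*(-30) = 82
h[6] = -82 - 4*38 = -234
h[7] = -(-234) - 4*82 = -94
h[8] = -(-94) - 4*(-234) = 1030
h[9] = -1030 - 4*(-94) = -654
h[10] = -(-654) - 4*1030 = -3466
h[11] = -(-3466) - 4*(-654) = 6082
h[12] = -6082 - 4*(-3466) = 7782

7782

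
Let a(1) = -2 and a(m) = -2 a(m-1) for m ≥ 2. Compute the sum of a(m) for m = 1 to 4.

10

a(2) = -2*(-2) = 4
a(3) = -2*4 = -8
a(4) = -2*(-8) = 16
Sum = (-2) + 4 + (-8) + 16 = 10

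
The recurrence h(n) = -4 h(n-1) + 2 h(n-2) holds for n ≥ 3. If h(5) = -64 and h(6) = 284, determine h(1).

-4

Rearranging, h(n-2) = (h(n) + 4 h(n-1)) / 2.
h(4) = (284 + 4·(-64)) / 2 = 28/2 = 14
h(3) = (-64 + 4·14) / 2 = -8/2 = -4
h(2) = (14 + 4·(-4)) / 2 = -2/2 = -1
h(1) = (-4 + 4·(-1)) / 2 = -8/2 = -4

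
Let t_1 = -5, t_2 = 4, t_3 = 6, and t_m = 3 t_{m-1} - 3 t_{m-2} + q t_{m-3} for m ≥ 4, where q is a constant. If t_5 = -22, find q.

t_4 = 6 - 5q
t_5 = -11q
So -11q = -22, giving q = 2.

2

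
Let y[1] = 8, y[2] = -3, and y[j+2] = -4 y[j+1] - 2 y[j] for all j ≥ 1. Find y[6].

276

y[3] = -4(-3) - 2(8) = -4
y[4] = -4(-4) - 2(-3) = 22
y[5] = -4(22) - 2(-4) = -80
y[6] = -4(-80) - 2(22) = 276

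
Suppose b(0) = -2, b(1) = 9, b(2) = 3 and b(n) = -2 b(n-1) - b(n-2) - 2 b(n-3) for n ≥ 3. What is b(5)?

3

b(3) = -2(3) - 9 - 2(-2) = -11
b(4) = -2(-11) - 3 - 2(9) = 1
b(5) = -2(1) - (-11) - 2(3) = 3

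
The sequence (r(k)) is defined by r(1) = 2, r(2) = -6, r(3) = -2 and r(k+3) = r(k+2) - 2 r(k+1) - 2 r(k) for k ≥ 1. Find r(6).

r(4) = (-2) - 2·(-6) - 2·2 = 6
r(5) = 6 - 2·(-2) - 2·(-6) = 22
r(6) = 22 - 2·6 - 2·(-2) = 14

14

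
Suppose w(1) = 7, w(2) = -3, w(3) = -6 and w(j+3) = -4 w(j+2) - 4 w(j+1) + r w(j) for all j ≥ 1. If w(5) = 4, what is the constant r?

-4

w(4) = 36 + 7r
w(5) = -120 - 31r
So -120 - 31r = 4, giving r = -4.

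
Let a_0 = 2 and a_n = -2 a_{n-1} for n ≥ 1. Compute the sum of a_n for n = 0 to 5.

-42

a_1 = -2·2 = -4
a_2 = -2·(-4) = 8
a_3 = -2·8 = -16
a_4 = -2·(-16) = 32
a_5 = -2·32 = -64
Sum = 2 + (-4) + 8 + (-16) + 32 + (-64) = -42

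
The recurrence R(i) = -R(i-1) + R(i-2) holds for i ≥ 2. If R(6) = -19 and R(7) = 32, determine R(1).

8

Rearranging, R(i-2) = R(i) + R(i-1).
R(5) = 32 + (-19) = 13
R(4) = -19 + 13 = -6
R(3) = 13 + (-6) = 7
R(2) = -6 + 7 = 1
R(1) = 7 + 1 = 8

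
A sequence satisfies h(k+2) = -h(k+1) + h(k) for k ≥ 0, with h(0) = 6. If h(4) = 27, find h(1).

Let h(1) = z.
h(2) = 6 - z
h(3) = -6 + 2z
h(4) = 12 - 3z
So 12 - 3z = 27, giving z = -5.

-5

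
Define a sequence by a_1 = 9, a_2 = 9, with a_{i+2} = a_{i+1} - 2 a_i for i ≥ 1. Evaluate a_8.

a_3 = 9 - 2(9) = -9
a_4 = (-9) - 2(9) = -27
a_5 = (-27) - 2(-9) = -9
a_6 = (-9) - 2(-27) = 45
a_7 = 45 - 2(-9) = 63
a_8 = 63 - 2(45) = -27

-27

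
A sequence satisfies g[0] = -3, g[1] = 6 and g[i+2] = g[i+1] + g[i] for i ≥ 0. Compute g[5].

21

g[2] = 6 + (-3) = 3
g[3] = 3 + 6 = 9
g[4] = 9 + 3 = 12
g[5] = 12 + 9 = 21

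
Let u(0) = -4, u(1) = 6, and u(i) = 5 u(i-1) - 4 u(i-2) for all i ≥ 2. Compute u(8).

u(2) = 5(6) - 4(-4) = 46
u(3) = 5(46) - 4(6) = 206
u(4) = 5(206) - 4(46) = 846
u(5) = 5(846) - 4(206) = 3406
u(6) = 5(3406) - 4(846) = 13646
u(7) = 5(13646) - 4(3406) = 54606
u(8) = 5(54606) - 4(13646) = 218446

218446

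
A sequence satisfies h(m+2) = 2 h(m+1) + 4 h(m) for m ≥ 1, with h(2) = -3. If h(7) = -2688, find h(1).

Let h(1) = x.
h(3) = -6 + 4x
h(4) = -24 + 8x
h(5) = -72 + 32x
h(6) = -240 + 96x
h(7) = -768 + 320x
So -768 + 320x = -2688, giving x = -6.

-6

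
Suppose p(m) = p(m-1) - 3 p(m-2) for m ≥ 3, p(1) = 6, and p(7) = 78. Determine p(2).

Let p(2) = x.
p(3) = -18 + x
p(4) = -18 - 2x
p(5) = 36 - 5x
p(6) = 90 + x
p(7) = -18 + 16x
So -18 + 16x = 78, giving x = 6.

6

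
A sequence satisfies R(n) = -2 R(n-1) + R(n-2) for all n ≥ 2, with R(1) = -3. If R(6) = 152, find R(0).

Let R(0) = v.
R(2) = 6 + v
R(3) = -15 - 2v
R(4) = 36 + 5v
R(5) = -87 - 12v
R(6) = 210 + 29v
So 210 + 29v = 152, giving v = -2.

-2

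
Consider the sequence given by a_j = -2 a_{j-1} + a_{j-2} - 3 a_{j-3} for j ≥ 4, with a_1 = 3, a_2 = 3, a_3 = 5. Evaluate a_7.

a_4 = -2(5) + 3 - 3(3) = -16
a_5 = -2(-16) + 5 - 3(3) = 28
a_6 = -2(28) + (-16) - 3(5) = -87
a_7 = -2(-87) + 28 - 3(-16) = 250

250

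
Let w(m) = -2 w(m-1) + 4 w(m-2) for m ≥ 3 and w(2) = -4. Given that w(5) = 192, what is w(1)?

Let w(1) = y.
w(3) = 8 + 4y
w(4) = -32 - 8y
w(5) = 96 + 32y
So 96 + 32y = 192, giving y = 3.

3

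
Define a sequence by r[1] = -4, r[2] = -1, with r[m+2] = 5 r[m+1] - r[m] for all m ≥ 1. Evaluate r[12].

-1100899

r[3] = 5*(-1) - (-4) = -1
r[4] = 5*(-1) - (-1) = -4
r[5] = 5*(-4) - (-1) = -19
r[6] = 5*(-19) - (-4) = -91
r[7] = 5*(-91) - (-19) = -436
r[8] = 5*(-436) - (-91) = -2089
r[9] = 5*(-2089) - (-436) = -10009
r[10] = 5*(-10009) - (-2089) = -47956
r[11] = 5*(-47956) - (-10009) = -229771
r[12] = 5*(-229771) - (-47956) = -1100899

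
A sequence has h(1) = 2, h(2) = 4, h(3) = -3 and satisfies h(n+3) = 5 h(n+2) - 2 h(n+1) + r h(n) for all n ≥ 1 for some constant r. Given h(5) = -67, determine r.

h(4) = -23 + 2r
h(5) = -109 + 14r
So -109 + 14r = -67, giving r = 3.

3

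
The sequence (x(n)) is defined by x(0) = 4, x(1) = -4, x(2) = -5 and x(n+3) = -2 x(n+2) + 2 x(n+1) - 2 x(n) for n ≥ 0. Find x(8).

628

x(3) = -2·(-5) + 2·(-4) - 2·4 = -6
x(4) = -2·(-6) + 2·(-5) - 2·(-4) = 10
x(5) = -2·10 + 2·(-6) - 2·(-5) = -22
x(6) = -2·(-22) + 2·10 - 2·(-6) = 76
x(7) = -2·76 + 2·(-22) - 2·10 = -216
x(8) = -2·(-216) + 2·76 - 2·(-22) = 628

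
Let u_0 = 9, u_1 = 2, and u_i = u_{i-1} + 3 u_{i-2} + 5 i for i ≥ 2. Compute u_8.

u_2 = 2 + 3(9) + 10 = 39
u_3 = 39 + 3(2) + 15 = 60
u_4 = 60 + 3(39) + 20 = 197
u_5 = 197 + 3(60) + 25 = 402
u_6 = 402 + 3(197) + 30 = 1023
u_7 = 1023 + 3(402) + 35 = 2264
u_8 = 2264 + 3(1023) + 40 = 5373

5373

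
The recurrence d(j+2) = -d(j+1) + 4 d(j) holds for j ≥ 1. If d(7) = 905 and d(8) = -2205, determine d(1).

5

Rearranging, d(j-2) = (d(j) + d(j-1)) / 4.
d(6) = (-2205 + 905) / 4 = -1300/4 = -325
d(5) = (905 + (-325)) / 4 = 580/4 = 145
d(4) = (-325 + 145) / 4 = -180/4 = -45
d(3) = (145 + (-45)) / 4 = 100/4 = 25
d(2) = (-45 + 25) / 4 = -20/4 = -5
d(1) = (25 + (-5)) / 4 = 20/4 = 5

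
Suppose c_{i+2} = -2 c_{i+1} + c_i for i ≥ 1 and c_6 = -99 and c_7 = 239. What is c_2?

-3

Rearranging, c_{i-2} = c_i + 2 c_{i-1}.
c_5 = 239 + 2*(-99) = 41
c_4 = -99 + 2*41 = -17
c_3 = 41 + 2*(-17) = 7
c_2 = -17 + 2*7 = -3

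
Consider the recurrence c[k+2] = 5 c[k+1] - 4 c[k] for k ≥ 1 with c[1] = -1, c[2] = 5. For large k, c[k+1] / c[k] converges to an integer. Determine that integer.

4

The characteristic equation is r^2 - 5r + 4 = 0, which factors as (r - 4)(r - 1) = 0.
So the roots are 4 and 1. Since |4| > |1| and the coefficient of 4^k is non-zero, the ratio tends to 4.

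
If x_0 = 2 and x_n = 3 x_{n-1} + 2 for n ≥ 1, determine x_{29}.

205891132094648

The fixed point is 2/(1 - 3) = -1, so x_n + 1 = 3(x_{n-1} + 1).
Hence x_n = 3·3^n - 1.
x_{29} = 3·3^{29} - 1 = 3·68630377364883 - 1 = 205891132094648.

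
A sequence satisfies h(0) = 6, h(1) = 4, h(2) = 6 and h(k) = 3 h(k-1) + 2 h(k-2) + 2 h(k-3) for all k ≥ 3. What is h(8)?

h(3) = 3·6 + 2·4 + 2·6 = 38
h(4) = 3·38 + 2·6 + 2·4 = 134
h(5) = 3·134 + 2·38 + 2·6 = 490
h(6) = 3·490 + 2·134 + 2·38 = 1814
h(7) = 3·1814 + 2·490 + 2·134 = 6690
h(8) = 3·6690 + 2·1814 + 2·490 = 24678

24678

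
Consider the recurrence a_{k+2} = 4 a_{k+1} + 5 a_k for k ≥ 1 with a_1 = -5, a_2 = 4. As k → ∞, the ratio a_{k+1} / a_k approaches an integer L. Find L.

5

The characteristic equation is r^2 - 4r - 5 = 0, which factors as (r - 5)(r + 1) = 0.
So the roots are 5 and -1. Since |5| > |-1| and the coefficient of 5^k is non-zero, the ratio tends to 5.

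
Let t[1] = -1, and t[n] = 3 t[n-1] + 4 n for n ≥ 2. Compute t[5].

t[2] = 3(-1) + 8 = 5
t[3] = 3(5) + 12 = 27
t[4] = 3(27) + 16 = 97
t[5] = 3(97) + 20 = 311

311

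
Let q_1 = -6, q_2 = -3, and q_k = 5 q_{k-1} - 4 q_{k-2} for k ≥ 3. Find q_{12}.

4194297

q_3 = 5*(-3) - 4*(-6) = 9
q_4 = 5*9 - 4*(-3) = 57
q_5 = 5*57 - 4*9 = 249
q_6 = 5*249 - 4*57 = 1017
q_7 = 5*1017 - 4*249 = 4089
q_8 = 5*4089 - 4*1017 = 16377
q_9 = 5*16377 - 4*4089 = 65529
q_{10} = 5*65529 - 4*16377 = 262137
q_{11} = 5*262137 - 4*65529 = 1048569
q_{12} = 5*1048569 - 4*262137 = 4194297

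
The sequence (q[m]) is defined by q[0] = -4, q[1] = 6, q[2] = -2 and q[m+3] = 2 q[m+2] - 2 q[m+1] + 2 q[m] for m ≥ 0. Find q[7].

-72

q[3] = 2·(-2) - 2·6 + 2·(-4) = -24
q[4] = 2·(-24) - 2·(-2) + 2·6 = -32
q[5] = 2·(-32) - 2·(-24) + 2·(-2) = -20
q[6] = 2·(-20) - 2·(-32) + 2·(-24) = -24
q[7] = 2·(-24) - 2·(-20) + 2·(-32) = -72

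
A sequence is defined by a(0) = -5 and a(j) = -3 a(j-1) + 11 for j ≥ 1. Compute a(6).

a(1) = -3·(-5) + 11 = 26
a(2) = -3·26 + 11 = -67
a(3) = -3·(-67) + 11 = 212
a(4) = -3·212 + 11 = -625
a(5) = -3·(-625) + 11 = 1886
a(6) = -3·1886 + 11 = -5647

-5647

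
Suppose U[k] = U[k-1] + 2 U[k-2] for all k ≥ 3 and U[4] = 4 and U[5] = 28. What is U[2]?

Rearranging, U[k-2] = (U[k] - U[k-1]) / 2.
U[3] = (28 - 4) / 2 = 24/2 = 12
U[2] = (4 - 12) / 2 = -8/2 = -4

-4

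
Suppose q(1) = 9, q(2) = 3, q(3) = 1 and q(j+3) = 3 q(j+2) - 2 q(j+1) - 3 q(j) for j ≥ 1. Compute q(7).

q(4) = 3(1) - 2(3) - 3(9) = -30
q(5) = 3(-30) - 2(1) - 3(3) = -101
q(6) = 3(-101) - 2(-30) - 3(1) = -246
q(7) = 3(-246) - 2(-101) - 3(-30) = -446

-446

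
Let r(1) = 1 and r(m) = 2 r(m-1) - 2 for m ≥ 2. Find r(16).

-32766

The fixed point is -2/(1 - 2) = 2, so r(m) - 2 = 2(r(m-1) - 2).
Hence r(m) = -1·2^{m-1} + 2.
r(16) = -1·2^{15} + 2 = -1·32768 + 2 = -32766.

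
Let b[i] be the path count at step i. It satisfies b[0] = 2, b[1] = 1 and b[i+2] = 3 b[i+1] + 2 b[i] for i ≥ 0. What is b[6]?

1051

b[2] = 3·1 + 2·2 = 7
b[3] = 3·7 + 2·1 = 23
b[4] = 3·23 + 2·7 = 83
b[5] = 3·83 + 2·23 = 295
b[6] = 3·295 + 2·83 = 1051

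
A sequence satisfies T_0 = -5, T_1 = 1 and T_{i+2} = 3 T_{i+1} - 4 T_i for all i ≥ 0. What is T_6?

T_2 = 3(1) - 4(-5) = 23
T_3 = 3(23) - 4(1) = 65
T_4 = 3(65) - 4(23) = 103
T_5 = 3(103) - 4(65) = 49
T_6 = 3(49) - 4(103) = -265

-265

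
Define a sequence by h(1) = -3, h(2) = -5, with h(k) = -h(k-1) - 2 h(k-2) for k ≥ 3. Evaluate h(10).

103

h(3) = -(-5) - 2*(-3) = 11
h(4) = -11 - 2*(-5) = -1
h(5) = -(-1) - 2*11 = -21
h(6) = -(-21) - 2*(-1) = 23
h(7) = -23 - 2*(-21) = 19
h(8) = -19 - 2*23 = -65
h(9) = -(-65) - 2*19 = 27
h(10) = -27 - 2*(-65) = 103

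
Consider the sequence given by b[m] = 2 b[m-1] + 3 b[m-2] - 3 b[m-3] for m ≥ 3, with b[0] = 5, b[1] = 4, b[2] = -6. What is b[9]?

-8238

b[3] = 2(-6) + 3(4) - 3(5) = -15
b[4] = 2(-15) + 3(-6) - 3(4) = -60
b[5] = 2(-60) + 3(-15) - 3(-6) = -147
b[6] = 2(-147) + 3(-60) - 3(-15) = -429
b[7] = 2(-429) + 3(-147) - 3(-60) = -1119
b[8] = 2(-1119) + 3(-429) - 3(-147) = -3084
b[9] = 2(-3084) + 3(-1119) - 3(-429) = -8238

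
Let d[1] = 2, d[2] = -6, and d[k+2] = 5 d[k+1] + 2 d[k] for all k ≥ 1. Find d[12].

d[3] = 5(-6) + 2(2) = -26
d[4] = 5(-26) + 2(-6) = -142
d[5] = 5(-142) + 2(-26) = -762
d[6] = 5(-762) + 2(-142) = -4094
d[7] = 5(-4094) + 2(-762) = -21994
d[8] = 5(-21994) + 2(-4094) = -118158
d[9] = 5(-118158) + 2(-21994) = -634778
d[10] = 5(-634778) + 2(-118158) = -3410206
d[11] = 5(-3410206) + 2(-634778) = -18320586
d[12] = 5(-18320586) + 2(-3410206) = -98423342

-98423342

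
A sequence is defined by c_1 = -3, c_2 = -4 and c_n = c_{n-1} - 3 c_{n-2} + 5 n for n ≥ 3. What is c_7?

-125

c_3 = (-4) - 3*(-3) + 15 = 20
c_4 = 20 - 3*(-4) + 20 = 52
c_5 = 52 - 3*20 + 25 = 17
c_6 = 17 - 3*52 + 30 = -109
c_7 = (-109) - 3*17 + 35 = -125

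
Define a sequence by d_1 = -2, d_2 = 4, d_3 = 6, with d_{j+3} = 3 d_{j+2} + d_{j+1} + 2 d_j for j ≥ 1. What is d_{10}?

33314

d_4 = 3·6 + 4 + 2·(-2) = 18
d_5 = 3·18 + 6 + 2·4 = 68
d_6 = 3·68 + 18 + 2·6 = 234
d_7 = 3·234 + 68 + 2·18 = 806
d_8 = 3·806 + 234 + 2·68 = 2788
d_9 = 3·2788 + 806 + 2·234 = 9638
d_{10} = 3·9638 + 2788 + 2·806 = 33314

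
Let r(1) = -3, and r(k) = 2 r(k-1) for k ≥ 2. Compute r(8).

-384

r(2) = 2*(-3) = -6
r(3) = 2*(-6) = -12
r(4) = 2*(-12) = -24
r(5) = 2*(-24) = -48
r(6) = 2*(-48) = -96
r(7) = 2*(-96) = -192
r(8) = 2*(-192) = -384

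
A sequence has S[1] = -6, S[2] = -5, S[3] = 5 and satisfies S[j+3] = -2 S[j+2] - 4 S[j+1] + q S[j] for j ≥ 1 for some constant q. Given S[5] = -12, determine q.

4

S[4] = 10 - 6q
S[5] = -40 + 7q
So -40 + 7q = -12, giving q = 4.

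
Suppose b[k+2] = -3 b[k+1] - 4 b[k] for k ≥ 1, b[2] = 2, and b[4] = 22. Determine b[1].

Let b[1] = w.
b[3] = -6 - 4w
b[4] = 10 + 12w
So 10 + 12w = 22, giving w = 1.

1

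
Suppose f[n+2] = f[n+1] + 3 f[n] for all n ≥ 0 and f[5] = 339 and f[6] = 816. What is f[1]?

9

Rearranging, f[n-2] = (f[n] - f[n-1]) / 3.
f[4] = (816 - 339) / 3 = 477/3 = 159
f[3] = (339 - 159) / 3 = 180/3 = 60
f[2] = (159 - 60) / 3 = 99/3 = 33
f[1] = (60 - 33) / 3 = 27/3 = 9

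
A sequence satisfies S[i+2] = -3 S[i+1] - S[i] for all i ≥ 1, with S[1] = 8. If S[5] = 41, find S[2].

Let S[2] = v.
S[3] = -8 - 3v
S[4] = 24 + 8v
S[5] = -64 - 21v
So -64 - 21v = 41, giving v = -5.

-5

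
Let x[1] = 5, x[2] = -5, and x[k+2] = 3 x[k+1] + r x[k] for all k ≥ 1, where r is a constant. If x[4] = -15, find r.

x[3] = -15 + 5r
x[4] = -45 + 10r
So -45 + 10r = -15, giving r = 3.

3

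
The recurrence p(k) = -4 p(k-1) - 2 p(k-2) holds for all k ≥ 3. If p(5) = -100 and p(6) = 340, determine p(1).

Rearranging, p(k-2) = (p(k) + 4 p(k-1)) / -2.
p(4) = (340 + 4(-100)) / -2 = -60/-2 = 30
p(3) = (-100 + 4(30)) / -2 = 20/-2 = -10
p(2) = (30 + 4(-10)) / -2 = -10/-2 = 5
p(1) = (-10 + 4(5)) / -2 = 10/-2 = -5

-5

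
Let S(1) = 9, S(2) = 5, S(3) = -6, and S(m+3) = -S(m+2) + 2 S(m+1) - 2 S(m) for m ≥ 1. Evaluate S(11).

S(4) = -(-6) + 2*5 - 2*9 = -2
S(5) = -(-2) + 2*(-6) - 2*5 = -20
S(6) = -(-20) + 2*(-2) - 2*(-6) = 28
S(7) = -28 + 2*(-20) - 2*(-2) = -64
S(8) = -(-64) + 2*28 - 2*(-20) = 160
S(9) = -160 + 2*(-64) - 2*28 = -344
S(10) = -(-344) + 2*160 - 2*(-64) = 792
S(11) = -792 + 2*(-344) - 2*160 = -1800

-1800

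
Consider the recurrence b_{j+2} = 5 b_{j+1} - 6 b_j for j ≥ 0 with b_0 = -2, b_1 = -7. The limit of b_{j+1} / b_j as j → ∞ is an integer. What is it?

3

The characteristic equation is r^2 - 5r + 6 = 0, which factors as (r - 3)(r - 2) = 0.
So the roots are 3 and 2. Since |3| > |2| and the coefficient of 3^j is non-zero, the ratio tends to 3.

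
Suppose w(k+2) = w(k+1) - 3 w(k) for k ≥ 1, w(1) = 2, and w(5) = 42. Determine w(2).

-6

Let w(2) = z.
w(3) = -6 + z
w(4) = -6 - 2z
w(5) = 12 - 5z
So 12 - 5z = 42, giving z = -6.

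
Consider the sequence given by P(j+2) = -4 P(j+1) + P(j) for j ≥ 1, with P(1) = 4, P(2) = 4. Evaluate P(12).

5385076

P(3) = -4(4) + 4 = -12
P(4) = -4(-12) + 4 = 52
P(5) = -4(52) + (-12) = -220
P(6) = -4(-220) + 52 = 932
P(7) = -4(932) + (-220) = -3948
P(8) = -4(-3948) + 932 = 16724
P(9) = -4(16724) + (-3948) = -70844
P(10) = -4(-70844) + 16724 = 300100
P(11) = -4(300100) + (-70844) = -1271244
P(12) = -4(-1271244) + 300100 = 5385076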